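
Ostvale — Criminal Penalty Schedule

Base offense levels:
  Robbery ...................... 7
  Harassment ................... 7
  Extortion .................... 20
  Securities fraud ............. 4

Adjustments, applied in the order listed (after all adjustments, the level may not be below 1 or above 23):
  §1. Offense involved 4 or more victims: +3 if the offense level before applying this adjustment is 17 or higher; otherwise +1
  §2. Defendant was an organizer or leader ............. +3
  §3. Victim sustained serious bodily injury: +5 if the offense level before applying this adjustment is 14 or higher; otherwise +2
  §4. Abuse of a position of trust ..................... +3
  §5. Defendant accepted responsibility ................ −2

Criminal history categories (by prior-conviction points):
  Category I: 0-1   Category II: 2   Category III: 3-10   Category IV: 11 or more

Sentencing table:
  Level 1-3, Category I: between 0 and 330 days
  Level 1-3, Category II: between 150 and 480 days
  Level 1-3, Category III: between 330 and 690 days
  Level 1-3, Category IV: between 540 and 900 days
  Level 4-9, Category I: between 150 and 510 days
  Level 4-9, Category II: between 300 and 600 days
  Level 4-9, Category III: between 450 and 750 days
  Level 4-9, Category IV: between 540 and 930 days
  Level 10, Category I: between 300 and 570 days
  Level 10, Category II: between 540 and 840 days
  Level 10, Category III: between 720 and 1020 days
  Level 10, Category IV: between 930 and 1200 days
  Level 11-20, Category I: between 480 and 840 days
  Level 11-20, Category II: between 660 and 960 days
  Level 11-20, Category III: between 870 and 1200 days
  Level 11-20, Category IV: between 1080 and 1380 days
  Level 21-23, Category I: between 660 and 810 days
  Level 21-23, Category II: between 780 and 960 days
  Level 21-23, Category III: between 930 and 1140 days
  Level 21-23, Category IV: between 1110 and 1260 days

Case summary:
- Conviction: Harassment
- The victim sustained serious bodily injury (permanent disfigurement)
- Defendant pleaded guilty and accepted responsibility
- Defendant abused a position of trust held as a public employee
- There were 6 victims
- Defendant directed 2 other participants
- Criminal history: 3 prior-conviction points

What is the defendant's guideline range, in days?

870-1200 days

Base offense level for harassment: 7.
§1 applies (level before this adjustment is 7 < 17, so +1): 7 + 1 = 8.
§2 applies: 8 + 3 = 11.
§3 applies (level before this adjustment is 11 < 14, so +2): 11 + 2 = 13.
§4 applies: 13 + 3 = 16.
§5 applies: 16 − 2 = 14.
Final offense level: 14.
Criminal history: 3 prior points → Category III (3-10).
Level 14 falls in the 11-20 band.
Grid: Level 11-20 × Category III = 870-1200 days.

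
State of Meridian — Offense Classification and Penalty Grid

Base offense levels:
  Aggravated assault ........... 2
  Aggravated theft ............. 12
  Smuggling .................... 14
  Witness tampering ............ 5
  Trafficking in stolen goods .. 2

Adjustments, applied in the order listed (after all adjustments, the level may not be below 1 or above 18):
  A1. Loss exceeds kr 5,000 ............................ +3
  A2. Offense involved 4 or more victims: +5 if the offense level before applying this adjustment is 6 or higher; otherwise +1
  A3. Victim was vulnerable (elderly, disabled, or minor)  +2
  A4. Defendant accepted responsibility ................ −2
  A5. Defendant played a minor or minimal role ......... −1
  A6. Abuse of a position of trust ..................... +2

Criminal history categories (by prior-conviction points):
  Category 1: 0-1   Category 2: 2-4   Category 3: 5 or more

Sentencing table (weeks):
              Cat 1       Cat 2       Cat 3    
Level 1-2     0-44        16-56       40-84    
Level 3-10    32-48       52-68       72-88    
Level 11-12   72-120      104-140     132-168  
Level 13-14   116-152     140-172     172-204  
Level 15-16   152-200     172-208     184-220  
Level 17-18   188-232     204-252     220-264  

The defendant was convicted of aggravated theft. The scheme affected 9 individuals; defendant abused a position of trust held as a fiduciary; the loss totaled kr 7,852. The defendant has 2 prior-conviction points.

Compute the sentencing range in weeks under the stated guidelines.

Base offense level for aggravated theft: 12.
A1 applies: 12 + 3 = 15.
A2 applies (level before this adjustment is 15 ≥ 6, so +5): 15 + 5 = 20.
A3 does not apply.
A4 does not apply.
A6 applies: 20 + 2 = 22.
Level 22 exceeds the maximum of 18; capped at 18.
Final offense level: 18.
Criminal history: 2 prior points → Category 2 (2-4).
Level 18 falls in the 17-18 band.
Grid: Level 17-18 × Category 2 = 204-252 weeks.

204-252 weeks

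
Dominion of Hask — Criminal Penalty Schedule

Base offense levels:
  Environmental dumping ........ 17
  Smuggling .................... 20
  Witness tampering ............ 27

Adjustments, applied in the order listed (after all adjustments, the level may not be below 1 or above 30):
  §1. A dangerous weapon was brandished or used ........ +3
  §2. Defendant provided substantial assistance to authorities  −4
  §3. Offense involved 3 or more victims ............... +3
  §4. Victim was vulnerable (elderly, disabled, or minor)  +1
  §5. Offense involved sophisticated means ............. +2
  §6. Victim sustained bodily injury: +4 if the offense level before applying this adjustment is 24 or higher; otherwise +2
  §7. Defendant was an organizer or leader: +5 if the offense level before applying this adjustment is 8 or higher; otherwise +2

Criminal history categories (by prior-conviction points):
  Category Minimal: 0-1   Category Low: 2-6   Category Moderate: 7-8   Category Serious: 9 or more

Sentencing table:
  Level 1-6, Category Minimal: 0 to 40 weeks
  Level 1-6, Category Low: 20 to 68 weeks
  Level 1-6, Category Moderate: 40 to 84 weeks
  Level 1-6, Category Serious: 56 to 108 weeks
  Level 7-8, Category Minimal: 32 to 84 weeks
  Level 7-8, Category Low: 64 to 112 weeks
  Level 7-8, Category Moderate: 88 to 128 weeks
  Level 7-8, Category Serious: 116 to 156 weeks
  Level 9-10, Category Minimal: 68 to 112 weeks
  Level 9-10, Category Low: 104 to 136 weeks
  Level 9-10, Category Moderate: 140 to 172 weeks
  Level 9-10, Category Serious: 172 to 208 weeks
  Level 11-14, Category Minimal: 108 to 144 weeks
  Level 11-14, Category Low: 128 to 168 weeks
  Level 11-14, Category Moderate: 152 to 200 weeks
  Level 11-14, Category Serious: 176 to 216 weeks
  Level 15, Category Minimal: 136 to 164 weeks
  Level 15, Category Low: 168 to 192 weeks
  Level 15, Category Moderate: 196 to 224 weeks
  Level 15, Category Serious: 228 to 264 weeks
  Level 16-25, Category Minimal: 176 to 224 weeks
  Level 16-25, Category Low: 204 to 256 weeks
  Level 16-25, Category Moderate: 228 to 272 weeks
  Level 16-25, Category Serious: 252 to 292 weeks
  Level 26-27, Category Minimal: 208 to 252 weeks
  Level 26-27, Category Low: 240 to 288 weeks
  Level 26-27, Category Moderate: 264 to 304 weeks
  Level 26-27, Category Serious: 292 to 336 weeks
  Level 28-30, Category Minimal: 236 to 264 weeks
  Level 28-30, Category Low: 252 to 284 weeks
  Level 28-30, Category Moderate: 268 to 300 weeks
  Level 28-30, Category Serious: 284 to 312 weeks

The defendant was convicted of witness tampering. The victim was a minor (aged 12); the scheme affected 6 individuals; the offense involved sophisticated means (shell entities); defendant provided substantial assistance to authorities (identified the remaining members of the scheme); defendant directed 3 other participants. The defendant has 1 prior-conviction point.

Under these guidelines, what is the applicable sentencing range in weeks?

Base offense level for witness tampering: 27.
§2 applies: 27 − 4 = 23.
§3 applies: 23 + 3 = 26.
§4 applies: 26 + 1 = 27.
§5 applies: 27 + 2 = 29.
§6 does not apply.
§7 applies (level before this adjustment is 29 ≥ 8, so +5): 29 + 5 = 34.
Level 34 exceeds the maximum of 30; capped at 30.
Final offense level: 30.
Criminal history: 1 prior point → Category Minimal (0-1).
Level 30 falls in the 28-30 band.
Grid: Level 28-30 × Category Minimal = 236-264 weeks.

236-264 weeks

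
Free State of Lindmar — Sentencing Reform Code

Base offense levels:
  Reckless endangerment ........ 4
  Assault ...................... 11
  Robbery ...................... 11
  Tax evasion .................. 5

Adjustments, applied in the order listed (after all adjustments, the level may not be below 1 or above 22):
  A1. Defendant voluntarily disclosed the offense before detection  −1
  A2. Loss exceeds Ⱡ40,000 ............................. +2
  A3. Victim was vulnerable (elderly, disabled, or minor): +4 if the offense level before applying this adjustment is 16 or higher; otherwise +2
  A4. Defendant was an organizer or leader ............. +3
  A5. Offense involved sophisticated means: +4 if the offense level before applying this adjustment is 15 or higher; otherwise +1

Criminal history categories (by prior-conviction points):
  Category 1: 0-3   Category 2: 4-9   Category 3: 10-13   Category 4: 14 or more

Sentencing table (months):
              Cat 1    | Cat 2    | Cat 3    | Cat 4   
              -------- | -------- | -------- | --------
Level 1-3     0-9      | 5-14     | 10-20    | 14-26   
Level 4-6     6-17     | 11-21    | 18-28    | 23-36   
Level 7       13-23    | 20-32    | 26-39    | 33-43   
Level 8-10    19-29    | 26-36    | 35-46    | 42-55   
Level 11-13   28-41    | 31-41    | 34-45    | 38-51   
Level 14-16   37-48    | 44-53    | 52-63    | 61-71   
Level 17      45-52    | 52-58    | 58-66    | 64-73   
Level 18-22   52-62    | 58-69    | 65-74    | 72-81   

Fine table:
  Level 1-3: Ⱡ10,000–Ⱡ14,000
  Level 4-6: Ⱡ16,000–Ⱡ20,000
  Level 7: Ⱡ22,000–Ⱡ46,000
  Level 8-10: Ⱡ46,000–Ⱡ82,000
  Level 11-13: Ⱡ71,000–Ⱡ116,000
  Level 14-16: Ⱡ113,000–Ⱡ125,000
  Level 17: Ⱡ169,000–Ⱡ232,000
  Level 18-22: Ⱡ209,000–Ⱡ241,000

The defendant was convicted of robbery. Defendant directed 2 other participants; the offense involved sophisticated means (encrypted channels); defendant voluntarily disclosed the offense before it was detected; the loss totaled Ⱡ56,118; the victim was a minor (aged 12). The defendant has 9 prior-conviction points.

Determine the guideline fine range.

Base offense level for robbery: 11.
A1 applies: 11 − 1 = 10.
A2 applies: 10 + 2 = 12.
A3 applies (level before this adjustment is 12 < 16, so +2): 12 + 2 = 14.
A4 applies: 14 + 3 = 17.
A5 applies (level before this adjustment is 17 ≥ 15, so +4): 17 + 4 = 21.
Final offense level: 21.
Level 21 falls in the 18-22 band.
Fine table: Level 18-22 → Ⱡ209,000–Ⱡ241,000.

Ⱡ209,000–Ⱡ241,000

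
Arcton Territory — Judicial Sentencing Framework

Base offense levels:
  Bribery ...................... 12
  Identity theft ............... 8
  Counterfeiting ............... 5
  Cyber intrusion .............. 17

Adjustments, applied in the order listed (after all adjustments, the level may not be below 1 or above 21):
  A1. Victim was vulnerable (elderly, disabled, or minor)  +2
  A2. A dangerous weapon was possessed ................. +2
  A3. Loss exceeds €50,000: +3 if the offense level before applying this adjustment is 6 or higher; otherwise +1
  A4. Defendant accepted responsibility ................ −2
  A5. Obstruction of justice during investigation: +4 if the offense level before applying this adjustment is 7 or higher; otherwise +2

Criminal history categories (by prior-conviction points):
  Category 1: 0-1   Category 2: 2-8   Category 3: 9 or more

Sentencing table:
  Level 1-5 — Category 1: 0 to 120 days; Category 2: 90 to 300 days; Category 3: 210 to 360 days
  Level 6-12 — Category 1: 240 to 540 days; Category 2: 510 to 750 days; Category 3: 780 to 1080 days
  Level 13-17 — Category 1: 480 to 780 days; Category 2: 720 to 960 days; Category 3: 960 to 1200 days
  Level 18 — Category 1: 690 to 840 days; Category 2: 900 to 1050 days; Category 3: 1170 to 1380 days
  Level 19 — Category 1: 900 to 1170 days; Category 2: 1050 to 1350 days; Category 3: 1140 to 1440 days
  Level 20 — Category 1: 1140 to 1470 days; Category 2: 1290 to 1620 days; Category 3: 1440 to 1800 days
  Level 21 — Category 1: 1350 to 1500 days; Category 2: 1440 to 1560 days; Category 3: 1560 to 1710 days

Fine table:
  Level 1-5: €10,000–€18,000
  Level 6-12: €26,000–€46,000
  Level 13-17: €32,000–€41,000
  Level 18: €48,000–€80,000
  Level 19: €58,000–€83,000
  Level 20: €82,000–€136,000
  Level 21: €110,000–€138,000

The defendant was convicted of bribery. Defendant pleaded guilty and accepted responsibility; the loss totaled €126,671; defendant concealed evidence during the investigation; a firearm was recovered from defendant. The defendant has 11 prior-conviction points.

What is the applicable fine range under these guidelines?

€58,000–€83,000

Base offense level for bribery: 12.
A1 does not apply.
A2 applies: 12 + 2 = 14.
A3 applies (level before this adjustment is 14 ≥ 6, so +3): 14 + 3 = 17.
A4 applies: 17 − 2 = 15.
A5 applies (level before this adjustment is 15 ≥ 7, so +4): 15 + 4 = 19.
Final offense level: 19.
Level 19 falls in the 19 band.
Fine table: Level 19 → €58,000–€83,000.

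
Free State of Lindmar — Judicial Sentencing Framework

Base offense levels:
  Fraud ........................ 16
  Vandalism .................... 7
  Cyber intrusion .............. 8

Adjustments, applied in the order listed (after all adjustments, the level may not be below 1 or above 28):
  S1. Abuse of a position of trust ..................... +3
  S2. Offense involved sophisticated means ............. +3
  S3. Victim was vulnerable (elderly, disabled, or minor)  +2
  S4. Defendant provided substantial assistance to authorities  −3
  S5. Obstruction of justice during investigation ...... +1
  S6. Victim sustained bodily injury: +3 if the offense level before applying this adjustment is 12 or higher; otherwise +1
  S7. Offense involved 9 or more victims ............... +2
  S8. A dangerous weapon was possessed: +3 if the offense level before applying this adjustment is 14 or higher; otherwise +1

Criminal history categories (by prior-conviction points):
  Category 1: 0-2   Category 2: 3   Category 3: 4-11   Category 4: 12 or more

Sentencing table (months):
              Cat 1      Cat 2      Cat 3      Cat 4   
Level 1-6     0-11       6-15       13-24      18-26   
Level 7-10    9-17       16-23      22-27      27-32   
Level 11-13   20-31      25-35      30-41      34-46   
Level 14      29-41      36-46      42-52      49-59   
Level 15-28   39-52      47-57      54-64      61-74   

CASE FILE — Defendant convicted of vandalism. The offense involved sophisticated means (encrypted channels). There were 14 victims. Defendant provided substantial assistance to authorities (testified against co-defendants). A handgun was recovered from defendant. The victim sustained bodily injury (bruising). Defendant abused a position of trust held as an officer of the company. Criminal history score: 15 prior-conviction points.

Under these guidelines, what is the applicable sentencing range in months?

49-59 months

Base offense level for vandalism: 7.
S1 applies: 7 + 3 = 10.
S2 applies: 10 + 3 = 13.
S3 does not apply.
S4 applies: 13 − 3 = 10.
S6 applies (level before this adjustment is 10 < 12, so +1): 10 + 1 = 11.
S7 applies: 11 + 2 = 13.
S8 applies (level before this adjustment is 13 < 14, so +1): 13 + 1 = 14.
Final offense level: 14.
Criminal history: 15 prior points → Category 4 (12+).
Level 14 falls in the 14 band.
Grid: Level 14 × Category 4 = 49-59 months.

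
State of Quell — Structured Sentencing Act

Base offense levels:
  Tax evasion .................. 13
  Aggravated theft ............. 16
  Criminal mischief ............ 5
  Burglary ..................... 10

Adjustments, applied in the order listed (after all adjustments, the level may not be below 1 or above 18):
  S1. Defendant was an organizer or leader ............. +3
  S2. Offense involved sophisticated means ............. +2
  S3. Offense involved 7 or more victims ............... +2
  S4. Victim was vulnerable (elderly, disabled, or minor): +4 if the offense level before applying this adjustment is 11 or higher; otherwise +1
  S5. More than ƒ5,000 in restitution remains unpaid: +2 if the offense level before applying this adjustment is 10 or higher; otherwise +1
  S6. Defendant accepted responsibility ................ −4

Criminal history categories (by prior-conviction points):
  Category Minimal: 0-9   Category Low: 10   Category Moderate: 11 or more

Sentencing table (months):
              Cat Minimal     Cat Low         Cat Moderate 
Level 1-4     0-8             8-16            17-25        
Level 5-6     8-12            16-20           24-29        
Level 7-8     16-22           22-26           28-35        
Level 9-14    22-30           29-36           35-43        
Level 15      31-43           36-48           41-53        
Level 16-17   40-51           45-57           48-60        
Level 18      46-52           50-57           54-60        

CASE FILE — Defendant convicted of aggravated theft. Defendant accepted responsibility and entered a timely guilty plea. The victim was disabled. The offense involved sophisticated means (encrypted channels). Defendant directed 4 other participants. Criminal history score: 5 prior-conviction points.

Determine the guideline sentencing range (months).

Base offense level for aggravated theft: 16.
S1 applies: 16 + 3 = 19.
S2 applies: 19 + 2 = 21.
S4 applies (level before this adjustment is 21 ≥ 11, so +4): 21 + 4 = 25.
S6 applies: 25 − 4 = 21.
Level 21 exceeds the maximum of 18; capped at 18.
Final offense level: 18.
Criminal history: 5 prior points → Category Minimal (0-9).
Level 18 falls in the 18 band.
Grid: Level 18 × Category Minimal = 46-52 months.

46-52 months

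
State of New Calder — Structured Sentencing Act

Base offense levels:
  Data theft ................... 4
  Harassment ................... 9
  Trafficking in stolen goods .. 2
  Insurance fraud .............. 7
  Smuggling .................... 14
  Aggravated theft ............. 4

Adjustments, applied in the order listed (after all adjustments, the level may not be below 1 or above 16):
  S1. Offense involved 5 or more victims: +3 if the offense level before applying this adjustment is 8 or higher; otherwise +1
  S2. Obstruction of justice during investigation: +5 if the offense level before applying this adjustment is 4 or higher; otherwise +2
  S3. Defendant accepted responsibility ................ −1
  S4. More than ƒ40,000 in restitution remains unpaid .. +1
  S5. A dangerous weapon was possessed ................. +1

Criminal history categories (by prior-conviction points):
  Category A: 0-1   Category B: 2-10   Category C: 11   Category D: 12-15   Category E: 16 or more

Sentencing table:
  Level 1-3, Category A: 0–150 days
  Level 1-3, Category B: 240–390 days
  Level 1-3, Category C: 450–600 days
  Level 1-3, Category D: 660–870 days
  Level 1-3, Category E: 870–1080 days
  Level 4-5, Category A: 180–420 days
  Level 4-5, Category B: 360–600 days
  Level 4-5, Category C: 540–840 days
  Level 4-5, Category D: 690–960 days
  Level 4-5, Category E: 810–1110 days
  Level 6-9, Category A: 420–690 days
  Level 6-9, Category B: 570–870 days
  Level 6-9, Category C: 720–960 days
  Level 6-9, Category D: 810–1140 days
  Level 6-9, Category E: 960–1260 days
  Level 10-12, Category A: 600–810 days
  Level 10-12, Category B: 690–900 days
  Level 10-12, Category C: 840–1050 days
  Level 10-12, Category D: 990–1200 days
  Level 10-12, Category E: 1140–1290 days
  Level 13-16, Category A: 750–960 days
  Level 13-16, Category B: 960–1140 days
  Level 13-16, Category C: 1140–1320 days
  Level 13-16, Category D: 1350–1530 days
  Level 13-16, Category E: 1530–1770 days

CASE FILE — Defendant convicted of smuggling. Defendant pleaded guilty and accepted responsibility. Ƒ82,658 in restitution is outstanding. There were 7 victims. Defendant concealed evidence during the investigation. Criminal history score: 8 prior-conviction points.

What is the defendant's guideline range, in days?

960-1140 days

Base offense level for smuggling: 14.
S1 applies (level before this adjustment is 14 ≥ 8, so +3): 14 + 3 = 17.
S2 applies (level before this adjustment is 17 ≥ 4, so +5): 17 + 5 = 22.
S3 applies: 22 − 1 = 21.
S4 applies: 21 + 1 = 22.
S5 does not apply.
Level 22 exceeds the maximum of 16; capped at 16.
Final offense level: 16.
Criminal history: 8 prior points → Category B (2-10).
Level 16 falls in the 13-16 band.
Grid: Level 13-16 × Category B = 960-1140 days.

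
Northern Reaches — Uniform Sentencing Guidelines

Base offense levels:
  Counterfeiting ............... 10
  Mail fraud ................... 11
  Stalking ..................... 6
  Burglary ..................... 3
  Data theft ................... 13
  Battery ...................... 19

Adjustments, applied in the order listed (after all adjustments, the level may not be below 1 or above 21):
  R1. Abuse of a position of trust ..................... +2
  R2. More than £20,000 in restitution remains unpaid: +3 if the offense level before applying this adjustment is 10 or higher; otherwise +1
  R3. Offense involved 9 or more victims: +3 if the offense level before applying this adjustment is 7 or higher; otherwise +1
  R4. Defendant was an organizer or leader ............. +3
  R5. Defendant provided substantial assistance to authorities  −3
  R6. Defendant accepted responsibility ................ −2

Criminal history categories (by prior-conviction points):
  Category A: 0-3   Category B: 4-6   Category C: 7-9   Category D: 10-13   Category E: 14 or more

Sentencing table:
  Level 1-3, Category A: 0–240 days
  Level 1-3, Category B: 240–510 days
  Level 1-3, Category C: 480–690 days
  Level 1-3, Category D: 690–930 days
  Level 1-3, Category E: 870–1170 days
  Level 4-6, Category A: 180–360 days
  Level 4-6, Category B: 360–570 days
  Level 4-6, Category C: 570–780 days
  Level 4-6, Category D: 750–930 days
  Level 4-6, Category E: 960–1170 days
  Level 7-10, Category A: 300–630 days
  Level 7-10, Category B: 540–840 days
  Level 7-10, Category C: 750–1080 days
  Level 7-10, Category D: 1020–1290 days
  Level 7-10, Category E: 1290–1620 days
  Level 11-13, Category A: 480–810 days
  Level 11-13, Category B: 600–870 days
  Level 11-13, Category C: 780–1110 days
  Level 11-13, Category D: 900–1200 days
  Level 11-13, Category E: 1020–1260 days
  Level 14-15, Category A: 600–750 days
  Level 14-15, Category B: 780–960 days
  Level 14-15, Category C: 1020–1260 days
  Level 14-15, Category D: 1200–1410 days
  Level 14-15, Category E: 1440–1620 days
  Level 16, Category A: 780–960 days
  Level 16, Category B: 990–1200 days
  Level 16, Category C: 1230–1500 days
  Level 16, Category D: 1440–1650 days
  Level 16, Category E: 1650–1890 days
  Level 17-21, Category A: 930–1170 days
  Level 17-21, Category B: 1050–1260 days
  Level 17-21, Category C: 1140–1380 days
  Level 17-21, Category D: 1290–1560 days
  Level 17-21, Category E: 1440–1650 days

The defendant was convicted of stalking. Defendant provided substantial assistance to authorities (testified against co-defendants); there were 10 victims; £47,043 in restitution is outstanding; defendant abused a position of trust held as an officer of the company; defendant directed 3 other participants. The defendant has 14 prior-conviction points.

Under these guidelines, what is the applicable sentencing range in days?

Base offense level for stalking: 6.
R1 applies: 6 + 2 = 8.
R2 applies (level before this adjustment is 8 < 10, so +1): 8 + 1 = 9.
R3 applies (level before this adjustment is 9 ≥ 7, so +3): 9 + 3 = 12.
R4 applies: 12 + 3 = 15.
R5 applies: 15 − 3 = 12.
R6 does not apply.
Final offense level: 12.
Criminal history: 14 prior points → Category E (14+).
Level 12 falls in the 11-13 band.
Grid: Level 11-13 × Category E = 1020-1260 days.

1020-1260 days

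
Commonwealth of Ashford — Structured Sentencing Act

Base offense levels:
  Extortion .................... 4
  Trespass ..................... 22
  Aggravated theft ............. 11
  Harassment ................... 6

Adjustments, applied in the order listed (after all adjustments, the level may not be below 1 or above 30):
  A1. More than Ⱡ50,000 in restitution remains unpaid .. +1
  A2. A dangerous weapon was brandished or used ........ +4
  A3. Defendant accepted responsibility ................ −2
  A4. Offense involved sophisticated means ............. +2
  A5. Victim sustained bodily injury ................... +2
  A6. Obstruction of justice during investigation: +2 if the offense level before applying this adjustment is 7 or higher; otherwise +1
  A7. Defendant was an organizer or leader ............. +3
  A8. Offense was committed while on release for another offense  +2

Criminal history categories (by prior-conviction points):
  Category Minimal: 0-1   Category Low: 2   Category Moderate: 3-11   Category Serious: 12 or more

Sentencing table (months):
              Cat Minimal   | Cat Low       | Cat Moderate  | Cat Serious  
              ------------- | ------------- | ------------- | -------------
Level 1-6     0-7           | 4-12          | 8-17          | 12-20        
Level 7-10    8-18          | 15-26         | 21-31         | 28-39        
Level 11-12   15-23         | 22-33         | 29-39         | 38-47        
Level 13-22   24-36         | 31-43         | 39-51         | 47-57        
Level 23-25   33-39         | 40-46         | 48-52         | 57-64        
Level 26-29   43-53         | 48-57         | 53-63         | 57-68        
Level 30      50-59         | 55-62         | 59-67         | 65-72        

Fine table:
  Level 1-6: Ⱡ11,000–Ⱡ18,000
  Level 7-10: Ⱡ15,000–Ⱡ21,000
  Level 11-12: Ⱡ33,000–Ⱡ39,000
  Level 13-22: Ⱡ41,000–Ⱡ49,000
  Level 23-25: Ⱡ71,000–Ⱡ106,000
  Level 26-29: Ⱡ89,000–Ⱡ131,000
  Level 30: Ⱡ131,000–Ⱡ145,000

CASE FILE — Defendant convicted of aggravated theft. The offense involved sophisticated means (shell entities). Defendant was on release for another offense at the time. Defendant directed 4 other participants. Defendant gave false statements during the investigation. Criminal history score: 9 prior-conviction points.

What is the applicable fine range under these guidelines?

Base offense level for aggravated theft: 11.
A1 does not apply.
A2 does not apply.
A3 does not apply.
A4 applies: 11 + 2 = 13.
A6 applies (level before this adjustment is 13 ≥ 7, so +2): 13 + 2 = 15.
A7 applies: 15 + 3 = 18.
A8 applies: 18 + 2 = 20.
Final offense level: 20.
Level 20 falls in the 13-22 band.
Fine table: Level 13-22 → Ⱡ41,000–Ⱡ49,000.

Ⱡ41,000–Ⱡ49,000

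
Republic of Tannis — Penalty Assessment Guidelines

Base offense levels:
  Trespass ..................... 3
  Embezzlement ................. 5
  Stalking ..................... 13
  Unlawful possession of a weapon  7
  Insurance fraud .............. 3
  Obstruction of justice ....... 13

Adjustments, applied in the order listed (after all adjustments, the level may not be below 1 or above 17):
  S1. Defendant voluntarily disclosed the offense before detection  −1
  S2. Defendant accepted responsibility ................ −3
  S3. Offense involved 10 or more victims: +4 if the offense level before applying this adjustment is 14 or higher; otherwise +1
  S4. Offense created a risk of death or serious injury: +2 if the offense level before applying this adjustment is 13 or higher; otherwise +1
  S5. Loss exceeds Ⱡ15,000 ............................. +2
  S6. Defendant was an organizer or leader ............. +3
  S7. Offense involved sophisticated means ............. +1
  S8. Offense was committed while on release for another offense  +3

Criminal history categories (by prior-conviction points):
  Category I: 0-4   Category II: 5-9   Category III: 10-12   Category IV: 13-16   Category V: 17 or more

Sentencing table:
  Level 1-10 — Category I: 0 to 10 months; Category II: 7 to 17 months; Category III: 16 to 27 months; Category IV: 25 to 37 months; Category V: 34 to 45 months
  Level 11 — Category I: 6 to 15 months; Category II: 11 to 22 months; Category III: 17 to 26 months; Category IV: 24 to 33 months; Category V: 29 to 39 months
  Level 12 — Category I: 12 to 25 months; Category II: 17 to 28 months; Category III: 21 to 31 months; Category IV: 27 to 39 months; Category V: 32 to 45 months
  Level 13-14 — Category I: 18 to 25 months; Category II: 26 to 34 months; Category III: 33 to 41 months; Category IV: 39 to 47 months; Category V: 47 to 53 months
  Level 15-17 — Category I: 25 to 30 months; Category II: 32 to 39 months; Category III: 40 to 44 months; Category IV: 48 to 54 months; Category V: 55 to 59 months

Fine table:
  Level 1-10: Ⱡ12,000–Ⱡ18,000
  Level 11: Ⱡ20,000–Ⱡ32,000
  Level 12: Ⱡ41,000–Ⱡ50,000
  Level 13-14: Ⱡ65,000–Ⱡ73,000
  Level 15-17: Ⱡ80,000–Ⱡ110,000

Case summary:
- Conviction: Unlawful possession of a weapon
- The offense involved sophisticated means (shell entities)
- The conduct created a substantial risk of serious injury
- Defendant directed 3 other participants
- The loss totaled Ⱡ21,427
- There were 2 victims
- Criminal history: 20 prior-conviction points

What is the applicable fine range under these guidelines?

Base offense level for unlawful possession of a weapon: 7.
S1 does not apply.
S2 does not apply.
S4 applies (level before this adjustment is 7 < 13, so +1): 7 + 1 = 8.
S5 applies: 8 + 2 = 10.
S6 applies: 10 + 3 = 13.
S7 applies: 13 + 1 = 14.
S8 does not apply.
Final offense level: 14.
Level 14 falls in the 13-14 band.
Fine table: Level 13-14 → Ⱡ65,000–Ⱡ73,000.

Ⱡ65,000–Ⱡ73,000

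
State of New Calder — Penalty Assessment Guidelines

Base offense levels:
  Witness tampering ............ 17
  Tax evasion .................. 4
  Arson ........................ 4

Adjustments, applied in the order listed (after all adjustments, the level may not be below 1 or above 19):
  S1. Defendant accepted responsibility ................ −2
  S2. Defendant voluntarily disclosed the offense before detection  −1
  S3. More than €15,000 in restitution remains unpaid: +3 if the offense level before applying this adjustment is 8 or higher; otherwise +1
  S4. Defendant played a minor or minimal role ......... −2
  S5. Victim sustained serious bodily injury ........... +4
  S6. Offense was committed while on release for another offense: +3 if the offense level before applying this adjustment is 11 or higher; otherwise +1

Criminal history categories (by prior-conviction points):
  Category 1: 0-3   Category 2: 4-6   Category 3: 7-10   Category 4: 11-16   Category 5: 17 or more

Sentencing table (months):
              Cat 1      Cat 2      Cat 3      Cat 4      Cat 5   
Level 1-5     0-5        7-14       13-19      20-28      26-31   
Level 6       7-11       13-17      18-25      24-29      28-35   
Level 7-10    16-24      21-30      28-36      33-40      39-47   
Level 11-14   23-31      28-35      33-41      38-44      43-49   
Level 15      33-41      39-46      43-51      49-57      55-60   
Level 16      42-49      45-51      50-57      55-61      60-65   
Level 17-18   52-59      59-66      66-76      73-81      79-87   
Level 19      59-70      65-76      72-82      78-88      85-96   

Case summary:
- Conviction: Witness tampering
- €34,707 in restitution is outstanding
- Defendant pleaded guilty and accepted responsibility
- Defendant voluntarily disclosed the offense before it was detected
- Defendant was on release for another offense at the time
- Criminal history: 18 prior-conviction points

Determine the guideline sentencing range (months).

85-96 months

Base offense level for witness tampering: 17.
S1 applies: 17 − 2 = 15.
S2 applies: 15 − 1 = 14.
S3 applies (level before this adjustment is 14 ≥ 8, so +3): 14 + 3 = 17.
S5 does not apply.
S6 applies (level before this adjustment is 17 ≥ 11, so +3): 17 + 3 = 20.
Level 20 exceeds the maximum of 19; capped at 19.
Final offense level: 19.
Criminal history: 18 prior points → Category 5 (17+).
Level 19 falls in the 19 band.
Grid: Level 19 × Category 5 = 85-96 months.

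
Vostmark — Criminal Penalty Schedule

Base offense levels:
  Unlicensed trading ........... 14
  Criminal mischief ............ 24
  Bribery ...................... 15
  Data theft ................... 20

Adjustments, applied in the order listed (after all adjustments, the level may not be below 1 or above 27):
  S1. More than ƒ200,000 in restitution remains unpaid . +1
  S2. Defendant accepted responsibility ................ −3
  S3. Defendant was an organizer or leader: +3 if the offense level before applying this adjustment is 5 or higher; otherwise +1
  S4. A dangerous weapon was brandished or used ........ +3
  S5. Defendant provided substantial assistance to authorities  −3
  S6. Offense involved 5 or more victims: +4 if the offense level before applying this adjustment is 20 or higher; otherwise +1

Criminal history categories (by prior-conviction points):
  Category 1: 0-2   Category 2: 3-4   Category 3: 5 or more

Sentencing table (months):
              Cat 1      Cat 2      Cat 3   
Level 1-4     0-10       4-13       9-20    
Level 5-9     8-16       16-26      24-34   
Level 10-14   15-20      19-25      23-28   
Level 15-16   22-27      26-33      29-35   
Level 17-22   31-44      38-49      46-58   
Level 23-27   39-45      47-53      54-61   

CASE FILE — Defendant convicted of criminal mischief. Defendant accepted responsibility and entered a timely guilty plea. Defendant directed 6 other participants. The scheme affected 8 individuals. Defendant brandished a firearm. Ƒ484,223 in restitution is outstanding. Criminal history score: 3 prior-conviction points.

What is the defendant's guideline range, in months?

47-53 months

Base offense level for criminal mischief: 24.
S1 applies: 24 + 1 = 25.
S2 applies: 25 − 3 = 22.
S3 applies (level before this adjustment is 22 ≥ 5, so +3): 22 + 3 = 25.
S4 applies: 25 + 3 = 28.
S5 does not apply.
S6 applies (level before this adjustment is 28 ≥ 20, so +4): 28 + 4 = 32.
Level 32 exceeds the maximum of 27; capped at 27.
Final offense level: 27.
Criminal history: 3 prior points → Category 2 (3-4).
Level 27 falls in the 23-27 band.
Grid: Level 23-27 × Category 2 = 47-53 months.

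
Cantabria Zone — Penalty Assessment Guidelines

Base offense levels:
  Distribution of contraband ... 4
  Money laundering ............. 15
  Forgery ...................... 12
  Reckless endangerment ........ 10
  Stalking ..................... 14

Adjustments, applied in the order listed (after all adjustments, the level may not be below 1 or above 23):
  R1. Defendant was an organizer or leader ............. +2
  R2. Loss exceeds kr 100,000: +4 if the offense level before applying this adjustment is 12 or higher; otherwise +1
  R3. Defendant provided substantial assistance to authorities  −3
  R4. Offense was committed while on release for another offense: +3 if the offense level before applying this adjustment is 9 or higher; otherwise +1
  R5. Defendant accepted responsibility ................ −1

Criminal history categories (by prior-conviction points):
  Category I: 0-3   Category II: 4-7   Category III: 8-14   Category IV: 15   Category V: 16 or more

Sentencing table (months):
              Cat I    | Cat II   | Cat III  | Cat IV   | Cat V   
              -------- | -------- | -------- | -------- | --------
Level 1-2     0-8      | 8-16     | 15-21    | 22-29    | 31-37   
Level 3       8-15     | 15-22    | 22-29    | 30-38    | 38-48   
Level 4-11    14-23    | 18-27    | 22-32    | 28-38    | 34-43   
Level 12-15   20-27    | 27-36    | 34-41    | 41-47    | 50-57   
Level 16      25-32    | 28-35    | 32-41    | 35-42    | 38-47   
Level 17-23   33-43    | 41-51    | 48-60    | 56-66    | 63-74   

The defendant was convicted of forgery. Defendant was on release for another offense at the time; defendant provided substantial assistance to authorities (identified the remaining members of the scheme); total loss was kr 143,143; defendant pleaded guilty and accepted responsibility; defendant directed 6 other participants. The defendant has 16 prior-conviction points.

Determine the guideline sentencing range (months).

63-74 months

Base offense level for forgery: 12.
R1 applies: 12 + 2 = 14.
R2 applies (level before this adjustment is 14 ≥ 12, so +4): 14 + 4 = 18.
R3 applies: 18 − 3 = 15.
R4 applies (level before this adjustment is 15 ≥ 9, so +3): 15 + 3 = 18.
R5 applies: 18 − 1 = 17.
Final offense level: 17.
Criminal history: 16 prior points → Category V (16+).
Level 17 falls in the 17-23 band.
Grid: Level 17-23 × Category V = 63-74 months.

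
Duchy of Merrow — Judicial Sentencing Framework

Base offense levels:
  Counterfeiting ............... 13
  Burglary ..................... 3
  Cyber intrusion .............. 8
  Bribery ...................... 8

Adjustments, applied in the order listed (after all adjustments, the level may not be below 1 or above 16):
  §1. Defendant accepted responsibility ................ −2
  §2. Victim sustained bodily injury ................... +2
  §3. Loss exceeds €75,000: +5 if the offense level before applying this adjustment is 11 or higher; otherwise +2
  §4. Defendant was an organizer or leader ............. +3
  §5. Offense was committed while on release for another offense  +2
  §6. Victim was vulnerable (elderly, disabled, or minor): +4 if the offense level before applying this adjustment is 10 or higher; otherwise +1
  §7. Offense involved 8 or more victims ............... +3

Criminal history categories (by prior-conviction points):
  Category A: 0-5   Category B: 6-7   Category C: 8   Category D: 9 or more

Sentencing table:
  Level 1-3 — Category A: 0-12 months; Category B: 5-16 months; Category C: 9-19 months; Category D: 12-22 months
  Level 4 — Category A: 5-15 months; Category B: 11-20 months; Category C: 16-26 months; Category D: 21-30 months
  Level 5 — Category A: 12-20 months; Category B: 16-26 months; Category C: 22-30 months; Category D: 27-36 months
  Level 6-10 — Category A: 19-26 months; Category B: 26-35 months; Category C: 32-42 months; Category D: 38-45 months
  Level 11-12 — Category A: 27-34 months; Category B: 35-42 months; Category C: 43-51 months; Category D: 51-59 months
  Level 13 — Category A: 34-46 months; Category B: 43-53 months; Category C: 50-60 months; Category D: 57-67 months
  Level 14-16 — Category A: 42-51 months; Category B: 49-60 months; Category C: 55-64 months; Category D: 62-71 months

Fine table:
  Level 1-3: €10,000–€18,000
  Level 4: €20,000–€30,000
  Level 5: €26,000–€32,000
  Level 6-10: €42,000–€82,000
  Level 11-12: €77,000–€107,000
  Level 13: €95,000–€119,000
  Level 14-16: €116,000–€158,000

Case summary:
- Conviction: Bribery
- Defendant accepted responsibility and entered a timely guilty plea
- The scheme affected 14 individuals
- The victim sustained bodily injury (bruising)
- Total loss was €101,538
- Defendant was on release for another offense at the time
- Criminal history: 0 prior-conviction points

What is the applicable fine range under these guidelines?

€116,000–€158,000

Base offense level for bribery: 8.
§1 applies: 8 − 2 = 6.
§2 applies: 6 + 2 = 8.
§3 applies (level before this adjustment is 8 < 11, so +2): 8 + 2 = 10.
§4 does not apply.
§5 applies: 10 + 2 = 12.
§7 applies: 12 + 3 = 15.
Final offense level: 15.
Level 15 falls in the 14-16 band.
Fine table: Level 14-16 → €116,000–€158,000.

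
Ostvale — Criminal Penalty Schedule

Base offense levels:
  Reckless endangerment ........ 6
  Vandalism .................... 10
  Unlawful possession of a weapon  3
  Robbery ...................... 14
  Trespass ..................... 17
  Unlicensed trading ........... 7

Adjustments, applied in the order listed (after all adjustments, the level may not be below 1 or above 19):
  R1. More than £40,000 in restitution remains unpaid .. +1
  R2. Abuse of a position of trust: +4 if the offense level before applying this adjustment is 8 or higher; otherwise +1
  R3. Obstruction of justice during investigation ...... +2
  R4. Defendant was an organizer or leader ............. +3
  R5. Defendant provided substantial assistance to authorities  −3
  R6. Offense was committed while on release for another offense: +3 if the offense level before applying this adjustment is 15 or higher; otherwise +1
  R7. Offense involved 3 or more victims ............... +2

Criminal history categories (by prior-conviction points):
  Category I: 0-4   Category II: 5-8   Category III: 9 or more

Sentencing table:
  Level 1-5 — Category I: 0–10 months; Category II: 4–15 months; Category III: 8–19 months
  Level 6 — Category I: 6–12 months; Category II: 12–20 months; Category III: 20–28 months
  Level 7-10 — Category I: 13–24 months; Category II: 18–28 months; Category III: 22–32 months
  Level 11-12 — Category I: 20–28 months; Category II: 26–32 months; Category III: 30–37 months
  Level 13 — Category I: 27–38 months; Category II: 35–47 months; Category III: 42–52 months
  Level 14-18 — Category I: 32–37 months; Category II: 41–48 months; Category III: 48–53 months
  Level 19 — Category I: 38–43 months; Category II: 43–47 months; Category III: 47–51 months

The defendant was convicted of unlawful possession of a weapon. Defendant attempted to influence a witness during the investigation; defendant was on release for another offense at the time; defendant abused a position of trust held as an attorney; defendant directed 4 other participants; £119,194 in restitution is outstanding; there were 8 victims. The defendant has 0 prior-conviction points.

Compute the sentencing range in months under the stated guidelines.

27-38 months

Base offense level for unlawful possession of a weapon: 3.
R1 applies: 3 + 1 = 4.
R2 applies (level before this adjustment is 4 < 8, so +1): 4 + 1 = 5.
R3 applies: 5 + 2 = 7.
R4 applies: 7 + 3 = 10.
R5 does not apply.
R6 applies (level before this adjustment is 10 < 15, so +1): 10 + 1 = 11.
R7 applies: 11 + 2 = 13.
Final offense level: 13.
Criminal history: 0 prior points → Category I (0-4).
Level 13 falls in the 13 band.
Grid: Level 13 × Category I = 27-38 months.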